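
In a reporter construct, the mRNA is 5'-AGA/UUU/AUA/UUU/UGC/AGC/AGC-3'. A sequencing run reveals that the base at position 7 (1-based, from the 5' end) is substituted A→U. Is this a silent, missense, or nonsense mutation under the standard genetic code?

missense

Position 7 falls in codon 3: AUA → Ile.
After the substitution the codon is UUA → Leu.
Ile ≠ Leu, so this is a missense mutation.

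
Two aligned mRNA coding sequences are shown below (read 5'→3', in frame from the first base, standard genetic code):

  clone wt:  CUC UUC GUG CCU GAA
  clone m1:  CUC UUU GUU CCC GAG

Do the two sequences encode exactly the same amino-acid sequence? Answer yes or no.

Codon 1: CUC Leu / CUC Leu — identical.
Codon 2: UUC Phe / UUU Phe — synonymous.
Codon 3: GUG Val / GUU Val — synonymous.
Codon 4: CCU Pro / CCC Pro — synonymous.
Codon 5: GAA Glu / GAG Glu — synonymous.
Nonsynonymous differences: 0 → same protein.

yes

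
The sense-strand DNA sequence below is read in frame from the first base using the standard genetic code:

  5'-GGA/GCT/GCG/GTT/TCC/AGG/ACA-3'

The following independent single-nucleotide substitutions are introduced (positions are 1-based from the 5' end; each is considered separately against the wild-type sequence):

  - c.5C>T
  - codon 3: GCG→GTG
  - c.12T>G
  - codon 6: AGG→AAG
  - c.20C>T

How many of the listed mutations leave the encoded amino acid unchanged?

1

Codon 2: GCT (Ala) → GTT (Val) — missense.
Codon 3: GCG (Ala) → GTG (Val) — missense.
Codon 4: GTT (Val) → GTG (Val) — synonymous.
Codon 6: AGG (Arg) → AAG (Lys) — missense.
Codon 7: ACA (Thr) → ATA (Ile) — missense.
Synonymous: 1 of 5.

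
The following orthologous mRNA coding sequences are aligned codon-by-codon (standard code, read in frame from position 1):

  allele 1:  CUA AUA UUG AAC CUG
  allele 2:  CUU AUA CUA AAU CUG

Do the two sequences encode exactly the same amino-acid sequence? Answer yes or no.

yes

Codon 1: CUA Leu / CUU Leu — synonymous.
Codon 2: AUA Ile / AUA Ile — identical.
Codon 3: UUG Leu / CUA Leu — synonymous.
Codon 4: AAC Asn / AAU Asn — synonymous.
Codon 5: CUG Leu / CUG Leu — identical.
Nonsynonymous differences: 0 → same protein.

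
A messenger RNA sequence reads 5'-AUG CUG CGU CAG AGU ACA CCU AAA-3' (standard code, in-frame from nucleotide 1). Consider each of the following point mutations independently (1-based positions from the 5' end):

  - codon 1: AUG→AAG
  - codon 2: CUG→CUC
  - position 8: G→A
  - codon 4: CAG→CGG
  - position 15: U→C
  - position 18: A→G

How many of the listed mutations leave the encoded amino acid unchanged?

Codon 1: AUG (Met) → AAG (Lys) — missense.
Codon 2: CUG (Leu) → CUC (Leu) — synonymous.
Codon 3: CGU (Arg) → CAU (His) — missense.
Codon 4: CAG (Gln) → CGG (Arg) — missense.
Codon 5: AGU (Ser) → AGC (Ser) — synonymous.
Codon 6: ACA (Thr) → ACG (Thr) — synonymous.
Synonymous: 3 of 6.

3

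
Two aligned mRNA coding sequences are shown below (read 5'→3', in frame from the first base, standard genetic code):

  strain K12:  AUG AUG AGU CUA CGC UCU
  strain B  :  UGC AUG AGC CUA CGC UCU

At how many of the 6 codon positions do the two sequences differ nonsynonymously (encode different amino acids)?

1

Codon 1: AUG Met / UGC Cys — nonsynonymous.
Codon 2: AUG Met / AUG Met — identical.
Codon 3: AGU Ser / AGC Ser — synonymous.
Codon 4: CUA Leu / CUA Leu — identical.
Codon 5: CGC Arg / CGC Arg — identical.
Codon 6: UCU Ser / UCU Ser — identical.
Nonsynonymous differences: 1.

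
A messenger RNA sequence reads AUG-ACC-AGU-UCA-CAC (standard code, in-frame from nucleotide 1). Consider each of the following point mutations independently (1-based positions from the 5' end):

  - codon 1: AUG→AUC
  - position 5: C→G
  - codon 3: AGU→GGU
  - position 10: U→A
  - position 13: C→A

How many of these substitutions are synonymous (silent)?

Codon 1: AUG (Met) → AUC (Ile) — missense.
Codon 2: ACC (Thr) → AGC (Ser) — missense.
Codon 3: AGU (Ser) → GGU (Gly) — missense.
Codon 4: UCA (Ser) → ACA (Thr) — missense.
Codon 5: CAC (His) → AAC (Asn) — missense.
Synonymous: 0 of 5.

0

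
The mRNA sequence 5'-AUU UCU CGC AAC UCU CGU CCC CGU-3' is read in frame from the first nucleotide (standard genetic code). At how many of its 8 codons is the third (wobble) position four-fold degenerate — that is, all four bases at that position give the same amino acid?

Codon 1 AUU (Ile): third position 3-fold.
Codon 2 UCU (Ser): third position 4-fold.
Codon 3 CGC (Arg): third position 4-fold.
Codon 4 AAC (Asn): third position 2-fold.
Codon 5 UCU (Ser): third position 4-fold.
Codon 6 CGU (Arg): third position 4-fold.
Codon 7 CCC (Pro): third position 4-fold.
Codon 8 CGU (Arg): third position 4-fold.
Four-fold degenerate third positions: 6.

6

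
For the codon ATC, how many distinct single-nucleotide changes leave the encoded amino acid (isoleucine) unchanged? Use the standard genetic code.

2

Position 1: none → 0 synonymous.
Position 2: none → 0 synonymous.
Position 3: ATT, ATA → 2 synonymous.
Total: 0 + 0 + 2 = 2.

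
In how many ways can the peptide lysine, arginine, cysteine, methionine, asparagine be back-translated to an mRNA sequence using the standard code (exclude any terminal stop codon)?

Lys: 2 codons.
Arg: 6 codons.
Cys: 2 codons.
Met: 1 codon.
Asn: 2 codons.
2 × 6 × 2 × 1 × 2 = 48.

48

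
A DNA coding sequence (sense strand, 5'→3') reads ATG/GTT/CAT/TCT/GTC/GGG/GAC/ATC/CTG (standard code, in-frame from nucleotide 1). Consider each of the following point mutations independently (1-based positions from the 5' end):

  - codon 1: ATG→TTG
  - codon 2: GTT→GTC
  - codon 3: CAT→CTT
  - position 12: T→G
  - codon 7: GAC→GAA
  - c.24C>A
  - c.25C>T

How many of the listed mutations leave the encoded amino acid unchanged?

4

Codon 1: ATG (Met) → TTG (Leu) — missense.
Codon 2: GTT (Val) → GTC (Val) — synonymous.
Codon 3: CAT (His) → CTT (Leu) — missense.
Codon 4: TCT (Ser) → TCG (Ser) — synonymous.
Codon 7: GAC (Asp) → GAA (Glu) — missense.
Codon 8: ATC (Ile) → ATA (Ile) — synonymous.
Codon 9: CTG (Leu) → TTG (Leu) — synonymous.
Synonymous: 4 of 7.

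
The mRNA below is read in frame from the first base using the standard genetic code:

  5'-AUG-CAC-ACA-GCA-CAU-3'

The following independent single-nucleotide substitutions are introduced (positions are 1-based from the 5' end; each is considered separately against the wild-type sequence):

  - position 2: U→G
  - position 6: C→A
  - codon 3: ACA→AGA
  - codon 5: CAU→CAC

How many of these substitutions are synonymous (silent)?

Codon 1: AUG (Met) → AGG (Arg) — missense.
Codon 2: CAC (His) → CAA (Gln) — missense.
Codon 3: ACA (Thr) → AGA (Arg) — missense.
Codon 5: CAU (His) → CAC (His) — synonymous.
Synonymous: 1 of 4.

1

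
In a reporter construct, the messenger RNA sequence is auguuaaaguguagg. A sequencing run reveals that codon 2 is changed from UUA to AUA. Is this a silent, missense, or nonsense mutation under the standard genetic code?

Position 4 falls in codon 2: UUA → Leu.
After the substitution the codon is AUA → Ile.
Leu ≠ Ile, so this is a missense mutation.

missense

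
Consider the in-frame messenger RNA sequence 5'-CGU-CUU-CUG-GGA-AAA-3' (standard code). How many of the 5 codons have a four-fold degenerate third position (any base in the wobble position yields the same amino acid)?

4

Codon 1 CGU (Arg): third position 4-fold.
Codon 2 CUU (Leu): third position 4-fold.
Codon 3 CUG (Leu): third position 4-fold.
Codon 4 GGA (Gly): third position 4-fold.
Codon 5 AAA (Lys): third position 2-fold.
Four-fold degenerate third positions: 4.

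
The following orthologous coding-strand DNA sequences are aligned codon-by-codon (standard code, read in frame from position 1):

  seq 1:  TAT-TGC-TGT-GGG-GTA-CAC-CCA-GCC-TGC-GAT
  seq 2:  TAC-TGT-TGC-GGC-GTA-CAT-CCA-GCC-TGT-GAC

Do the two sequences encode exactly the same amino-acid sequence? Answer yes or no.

yes

Codon 1: TAT Tyr / TAC Tyr — synonymous.
Codon 2: TGC Cys / TGT Cys — synonymous.
Codon 3: TGT Cys / TGC Cys — synonymous.
Codon 4: GGG Gly / GGC Gly — synonymous.
Codon 5: GTA Val / GTA Val — identical.
Codon 6: CAC His / CAT His — synonymous.
Codon 7: CCA Pro / CCA Pro — identical.
Codon 8: GCC Ala / GCC Ala — identical.
Codon 9: TGC Cys / TGT Cys — synonymous.
Codon 10: GAT Asp / GAC Asp — synonymous.
Nonsynonymous differences: 0 → same protein.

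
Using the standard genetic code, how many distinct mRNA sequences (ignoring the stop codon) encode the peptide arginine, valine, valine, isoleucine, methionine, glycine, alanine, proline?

Arg: 6 codons.
Val: 4 codons.
Val: 4 codons.
Ile: 3 codons.
Met: 1 codon.
Gly: 4 codons.
Ala: 4 codons.
Pro: 4 codons.
6 × 4 × 4 × 3 × 1 × 4 × 4 × 4 = 18432.

18432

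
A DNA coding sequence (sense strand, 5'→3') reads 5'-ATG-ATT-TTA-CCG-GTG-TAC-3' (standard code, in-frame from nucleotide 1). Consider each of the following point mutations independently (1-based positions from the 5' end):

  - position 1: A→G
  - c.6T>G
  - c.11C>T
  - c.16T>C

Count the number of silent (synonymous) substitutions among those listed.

0

Codon 1: ATG (Met) → GTG (Val) — missense.
Codon 2: ATT (Ile) → ATG (Met) — missense.
Codon 4: CCG (Pro) → CTG (Leu) — missense.
Codon 6: TAC (Tyr) → CAC (His) — missense.
Synonymous: 0 of 4.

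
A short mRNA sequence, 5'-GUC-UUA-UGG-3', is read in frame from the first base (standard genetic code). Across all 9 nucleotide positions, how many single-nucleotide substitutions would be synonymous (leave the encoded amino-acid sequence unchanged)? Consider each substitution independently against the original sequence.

Codon 1 (GUC, Val): 3 synonymous substitutions.
Codon 2 (UUA, Leu): 2 synonymous substitutions.
Codon 3 (UGG, Trp): 0 synonymous substitutions.
Total: 3 + 2 + 0 = 5.

5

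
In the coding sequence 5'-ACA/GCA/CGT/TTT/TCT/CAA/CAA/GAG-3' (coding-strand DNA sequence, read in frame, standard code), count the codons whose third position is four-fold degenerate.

Codon 1 ACA (Thr): third position 4-fold.
Codon 2 GCA (Ala): third position 4-fold.
Codon 3 CGT (Arg): third position 4-fold.
Codon 4 TTT (Phe): third position 2-fold.
Codon 5 TCT (Ser): third position 4-fold.
Codon 6 CAA (Gln): third position 2-fold.
Codon 7 CAA (Gln): third position 2-fold.
Codon 8 GAG (Glu): third position 2-fold.
Four-fold degenerate third positions: 4.

4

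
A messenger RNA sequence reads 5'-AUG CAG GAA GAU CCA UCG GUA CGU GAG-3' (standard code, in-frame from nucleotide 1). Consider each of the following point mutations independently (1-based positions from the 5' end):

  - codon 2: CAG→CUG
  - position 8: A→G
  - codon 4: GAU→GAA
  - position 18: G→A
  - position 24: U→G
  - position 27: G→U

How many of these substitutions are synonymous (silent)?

2

Codon 2: CAG (Gln) → CUG (Leu) — missense.
Codon 3: GAA (Glu) → GGA (Gly) — missense.
Codon 4: GAU (Asp) → GAA (Glu) — missense.
Codon 6: UCG (Ser) → UCA (Ser) — synonymous.
Codon 8: CGU (Arg) → CGG (Arg) — synonymous.
Codon 9: GAG (Glu) → GAU (Asp) — missense.
Synonymous: 2 of 6.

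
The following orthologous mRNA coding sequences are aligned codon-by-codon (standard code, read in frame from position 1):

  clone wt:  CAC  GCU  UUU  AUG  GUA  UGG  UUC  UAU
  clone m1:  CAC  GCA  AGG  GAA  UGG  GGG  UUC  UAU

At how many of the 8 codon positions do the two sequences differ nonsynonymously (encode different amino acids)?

Codon 1: CAC His / CAC His — identical.
Codon 2: GCU Ala / GCA Ala — synonymous.
Codon 3: UUU Phe / AGG Arg — nonsynonymous.
Codon 4: AUG Met / GAA Glu — nonsynonymous.
Codon 5: GUA Val / UGG Trp — nonsynonymous.
Codon 6: UGG Trp / GGG Gly — nonsynonymous.
Codon 7: UUC Phe / UUC Phe — identical.
Codon 8: UAU Tyr / UAU Tyr — identical.
Nonsynonymous differences: 4.

4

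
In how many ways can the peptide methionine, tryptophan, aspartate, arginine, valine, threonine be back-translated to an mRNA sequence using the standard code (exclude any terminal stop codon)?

Met: 1 codon.
Trp: 1 codon.
Asp: 2 codons.
Arg: 6 codons.
Val: 4 codons.
Thr: 4 codons.
1 × 1 × 2 × 6 × 4 × 4 = 192.

192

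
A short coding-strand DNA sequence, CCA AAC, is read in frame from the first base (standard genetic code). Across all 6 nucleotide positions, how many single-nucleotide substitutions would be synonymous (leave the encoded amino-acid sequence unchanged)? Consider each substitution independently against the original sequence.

4

Codon 1 (CCA, Pro): 3 synonymous substitutions.
Codon 2 (AAC, Asn): 1 synonymous substitution.
Total: 3 + 1 = 4.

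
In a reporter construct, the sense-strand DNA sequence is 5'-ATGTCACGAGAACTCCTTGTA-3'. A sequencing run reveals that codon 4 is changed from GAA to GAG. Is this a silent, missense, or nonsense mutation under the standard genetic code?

silent

Position 12 falls in codon 4: GAA → Glu.
After the substitution the codon is GAG → Glu.
Both encode Glu, so the change is synonymous.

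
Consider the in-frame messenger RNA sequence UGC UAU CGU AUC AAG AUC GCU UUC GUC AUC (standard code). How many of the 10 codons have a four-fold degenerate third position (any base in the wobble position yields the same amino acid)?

3

Codon 1 UGC (Cys): third position 2-fold.
Codon 2 UAU (Tyr): third position 2-fold.
Codon 3 CGU (Arg): third position 4-fold.
Codon 4 AUC (Ile): third position 3-fold.
Codon 5 AAG (Lys): third position 2-fold.
Codon 6 AUC (Ile): third position 3-fold.
Codon 7 GCU (Ala): third position 4-fold.
Codon 8 UUC (Phe): third position 2-fold.
Codon 9 GUC (Val): third position 4-fold.
Codon 10 AUC (Ile): third position 3-fold.
Four-fold degenerate third positions: 3.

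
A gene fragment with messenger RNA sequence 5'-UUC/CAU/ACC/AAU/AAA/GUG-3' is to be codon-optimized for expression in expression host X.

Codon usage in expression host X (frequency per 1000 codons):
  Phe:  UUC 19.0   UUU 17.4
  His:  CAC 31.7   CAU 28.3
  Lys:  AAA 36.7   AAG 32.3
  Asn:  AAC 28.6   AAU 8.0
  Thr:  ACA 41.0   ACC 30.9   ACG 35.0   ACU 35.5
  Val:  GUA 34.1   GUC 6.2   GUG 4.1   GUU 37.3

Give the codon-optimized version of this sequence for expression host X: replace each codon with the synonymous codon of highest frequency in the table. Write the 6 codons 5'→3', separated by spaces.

UUC CAC ACA AAC AAA GUU

Codon 1 (Phe): best is UUC at 19.0.
Codon 2 (His): best is CAC at 31.7.
Codon 3 (Thr): best is ACA at 41.0.
Codon 4 (Asn): best is AAC at 28.6.
Codon 5 (Lys): best is AAA at 36.7.
Codon 6 (Val): best is GUU at 37.3.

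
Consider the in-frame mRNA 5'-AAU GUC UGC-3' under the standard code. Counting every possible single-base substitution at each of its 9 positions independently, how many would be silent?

Codon 1 (AAU, Asn): 1 synonymous substitution.
Codon 2 (GUC, Val): 3 synonymous substitutions.
Codon 3 (UGC, Cys): 1 synonymous substitution.
Total: 1 + 3 + 1 = 5.

5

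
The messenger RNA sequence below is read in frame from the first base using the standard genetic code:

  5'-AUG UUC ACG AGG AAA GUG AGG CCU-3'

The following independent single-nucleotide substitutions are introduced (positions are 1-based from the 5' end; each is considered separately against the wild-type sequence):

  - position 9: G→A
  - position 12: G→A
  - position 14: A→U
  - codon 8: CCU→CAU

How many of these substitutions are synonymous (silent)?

Codon 3: ACG (Thr) → ACA (Thr) — synonymous.
Codon 4: AGG (Arg) → AGA (Arg) — synonymous.
Codon 5: AAA (Lys) → AUA (Ile) — missense.
Codon 8: CCU (Pro) → CAU (His) — missense.
Synonymous: 2 of 4.

2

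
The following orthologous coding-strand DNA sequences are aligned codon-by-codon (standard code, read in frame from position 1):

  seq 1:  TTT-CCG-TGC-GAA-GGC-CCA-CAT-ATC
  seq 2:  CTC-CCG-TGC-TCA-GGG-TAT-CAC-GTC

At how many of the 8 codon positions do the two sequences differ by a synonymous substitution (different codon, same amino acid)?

2

Codon 1: TTT Phe / CTC Leu — nonsynonymous.
Codon 2: CCG Pro / CCG Pro — identical.
Codon 3: TGC Cys / TGC Cys — identical.
Codon 4: GAA Glu / TCA Ser — nonsynonymous.
Codon 5: GGC Gly / GGG Gly — synonymous.
Codon 6: CCA Pro / TAT Tyr — nonsynonymous.
Codon 7: CAT His / CAC His — synonymous.
Codon 8: ATC Ile / GTC Val — nonsynonymous.
Synonymous differences: 2.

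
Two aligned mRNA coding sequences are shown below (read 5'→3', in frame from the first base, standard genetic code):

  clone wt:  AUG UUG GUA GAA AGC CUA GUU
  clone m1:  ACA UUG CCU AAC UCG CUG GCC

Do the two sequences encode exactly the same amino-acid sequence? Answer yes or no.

no

Codon 1: AUG Met / ACA Thr — nonsynonymous.
Codon 2: UUG Leu / UUG Leu — identical.
Codon 3: GUA Val / CCU Pro — nonsynonymous.
Codon 4: GAA Glu / AAC Asn — nonsynonymous.
Codon 5: AGC Ser / UCG Ser — synonymous.
Codon 6: CUA Leu / CUG Leu — synonymous.
Codon 7: GUU Val / GCC Ala — nonsynonymous.
Nonsynonymous differences: 4 → different protein.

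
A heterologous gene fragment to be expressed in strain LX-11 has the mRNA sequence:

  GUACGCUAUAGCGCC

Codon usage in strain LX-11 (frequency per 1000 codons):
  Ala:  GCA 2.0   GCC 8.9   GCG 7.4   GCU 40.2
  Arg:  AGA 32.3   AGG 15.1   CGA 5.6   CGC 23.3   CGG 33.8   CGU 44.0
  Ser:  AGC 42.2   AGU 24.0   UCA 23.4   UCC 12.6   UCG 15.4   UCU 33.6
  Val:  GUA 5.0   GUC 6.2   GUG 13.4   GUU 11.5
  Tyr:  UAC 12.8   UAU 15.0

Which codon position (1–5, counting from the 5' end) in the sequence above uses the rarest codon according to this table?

1

Codon 1 GUA (Val): 5.0 per 1000.
Codon 2 CGC (Arg): 23.3 per 1000.
Codon 3 UAU (Tyr): 15.0 per 1000.
Codon 4 AGC (Ser): 42.2 per 1000.
Codon 5 GCC (Ala): 8.9 per 1000.
Lowest frequency is 5.0 at codon 1.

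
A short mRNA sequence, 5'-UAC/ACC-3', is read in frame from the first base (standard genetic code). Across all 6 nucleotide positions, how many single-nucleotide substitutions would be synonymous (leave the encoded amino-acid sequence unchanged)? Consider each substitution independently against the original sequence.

4

Codon 1 (UAC, Tyr): 1 synonymous substitution.
Codon 2 (ACC, Thr): 3 synonymous substitutions.
Total: 1 + 3 = 4.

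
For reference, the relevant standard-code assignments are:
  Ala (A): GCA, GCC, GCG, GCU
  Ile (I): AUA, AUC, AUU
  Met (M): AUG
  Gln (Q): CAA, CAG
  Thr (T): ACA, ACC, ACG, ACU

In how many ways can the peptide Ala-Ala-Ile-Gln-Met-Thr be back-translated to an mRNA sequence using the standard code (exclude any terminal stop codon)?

384

Ala: 4 codons.
Ala: 4 codons.
Ile: 3 codons.
Gln: 2 codons.
Met: 1 codon.
Thr: 4 codons.
4 × 4 × 3 × 2 × 1 × 4 = 384.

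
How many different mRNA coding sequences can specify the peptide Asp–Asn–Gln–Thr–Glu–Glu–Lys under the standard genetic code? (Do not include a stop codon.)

Asp: 2 codons.
Asn: 2 codons.
Gln: 2 codons.
Thr: 4 codons.
Glu: 2 codons.
Glu: 2 codons.
Lys: 2 codons.
2 × 2 × 2 × 4 × 2 × 2 × 2 = 256.

256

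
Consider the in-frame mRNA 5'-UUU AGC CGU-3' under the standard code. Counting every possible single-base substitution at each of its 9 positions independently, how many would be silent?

5

Codon 1 (UUU, Phe): 1 synonymous substitution.
Codon 2 (AGC, Ser): 1 synonymous substitution.
Codon 3 (CGU, Arg): 3 synonymous substitutions.
Total: 1 + 1 + 3 = 5.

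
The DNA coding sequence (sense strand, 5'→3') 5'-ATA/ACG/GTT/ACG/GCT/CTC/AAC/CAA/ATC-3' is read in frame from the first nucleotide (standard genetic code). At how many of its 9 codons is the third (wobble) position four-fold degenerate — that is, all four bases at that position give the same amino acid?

5

Codon 1 ATA (Ile): third position 3-fold.
Codon 2 ACG (Thr): third position 4-fold.
Codon 3 GTT (Val): third position 4-fold.
Codon 4 ACG (Thr): third position 4-fold.
Codon 5 GCT (Ala): third position 4-fold.
Codon 6 CTC (Leu): third position 4-fold.
Codon 7 AAC (Asn): third position 2-fold.
Codon 8 CAA (Gln): third position 2-fold.
Codon 9 ATC (Ile): third position 3-fold.
Four-fold degenerate third positions: 5.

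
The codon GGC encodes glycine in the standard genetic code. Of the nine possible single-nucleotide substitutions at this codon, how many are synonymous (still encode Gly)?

Position 1: none → 0 synonymous.
Position 2: none → 0 synonymous.
Position 3: GGU, GGA, GGG → 3 synonymous.
Total: 0 + 0 + 3 = 3.

3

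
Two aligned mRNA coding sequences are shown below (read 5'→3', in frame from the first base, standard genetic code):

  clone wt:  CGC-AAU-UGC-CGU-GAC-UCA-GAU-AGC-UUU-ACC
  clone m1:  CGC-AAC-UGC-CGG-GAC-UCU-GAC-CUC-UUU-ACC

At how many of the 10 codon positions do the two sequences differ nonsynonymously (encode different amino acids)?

1

Codon 1: CGC Arg / CGC Arg — identical.
Codon 2: AAU Asn / AAC Asn — synonymous.
Codon 3: UGC Cys / UGC Cys — identical.
Codon 4: CGU Arg / CGG Arg — synonymous.
Codon 5: GAC Asp / GAC Asp — identical.
Codon 6: UCA Ser / UCU Ser — synonymous.
Codon 7: GAU Asp / GAC Asp — synonymous.
Codon 8: AGC Ser / CUC Leu — nonsynonymous.
Codon 9: UUU Phe / UUU Phe — identical.
Codon 10: ACC Thr / ACC Thr — identical.
Nonsynonymous differences: 1.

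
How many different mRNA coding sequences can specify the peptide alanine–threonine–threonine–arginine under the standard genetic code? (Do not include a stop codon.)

384

Ala: 4 codons.
Thr: 4 codons.
Thr: 4 codons.
Arg: 6 codons.
4 × 4 × 4 × 6 = 384.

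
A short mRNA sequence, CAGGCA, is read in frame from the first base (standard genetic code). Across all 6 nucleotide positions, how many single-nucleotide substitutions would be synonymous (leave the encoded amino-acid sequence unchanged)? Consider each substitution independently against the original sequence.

4

Codon 1 (CAG, Gln): 1 synonymous substitution.
Codon 2 (GCA, Ala): 3 synonymous substitutions.
Total: 1 + 3 = 4.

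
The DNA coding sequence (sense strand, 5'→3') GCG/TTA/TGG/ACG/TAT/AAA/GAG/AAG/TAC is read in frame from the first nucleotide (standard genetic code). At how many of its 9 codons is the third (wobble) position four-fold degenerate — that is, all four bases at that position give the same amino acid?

2

Codon 1 GCG (Ala): third position 4-fold.
Codon 2 TTA (Leu): third position 2-fold.
Codon 3 TGG (Trp): third position 1-fold.
Codon 4 ACG (Thr): third position 4-fold.
Codon 5 TAT (Tyr): third position 2-fold.
Codon 6 AAA (Lys): third position 2-fold.
Codon 7 GAG (Glu): third position 2-fold.
Codon 8 AAG (Lys): third position 2-fold.
Codon 9 TAC (Tyr): third position 2-fold.
Four-fold degenerate third positions: 2.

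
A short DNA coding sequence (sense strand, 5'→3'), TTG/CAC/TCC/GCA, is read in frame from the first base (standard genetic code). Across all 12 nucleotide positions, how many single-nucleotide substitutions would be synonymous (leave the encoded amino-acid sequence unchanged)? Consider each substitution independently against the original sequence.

9

Codon 1 (TTG, Leu): 2 synonymous substitutions.
Codon 2 (CAC, His): 1 synonymous substitution.
Codon 3 (TCC, Ser): 3 synonymous substitutions.
Codon 4 (GCA, Ala): 3 synonymous substitutions.
Total: 2 + 1 + 3 + 3 = 9.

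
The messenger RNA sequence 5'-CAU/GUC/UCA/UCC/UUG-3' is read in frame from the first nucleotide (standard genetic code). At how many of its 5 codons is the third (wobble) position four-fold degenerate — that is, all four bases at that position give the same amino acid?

3

Codon 1 CAU (His): third position 2-fold.
Codon 2 GUC (Val): third position 4-fold.
Codon 3 UCA (Ser): third position 4-fold.
Codon 4 UCC (Ser): third position 4-fold.
Codon 5 UUG (Leu): third position 2-fold.
Four-fold degenerate third positions: 3.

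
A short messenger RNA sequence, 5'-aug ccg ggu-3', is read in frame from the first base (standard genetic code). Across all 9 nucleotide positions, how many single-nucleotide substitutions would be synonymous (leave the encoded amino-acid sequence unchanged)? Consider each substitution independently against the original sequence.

Codon 1 (AUG, Met): 0 synonymous substitutions.
Codon 2 (CCG, Pro): 3 synonymous substitutions.
Codon 3 (GGU, Gly): 3 synonymous substitutions.
Total: 0 + 3 + 3 = 6.

6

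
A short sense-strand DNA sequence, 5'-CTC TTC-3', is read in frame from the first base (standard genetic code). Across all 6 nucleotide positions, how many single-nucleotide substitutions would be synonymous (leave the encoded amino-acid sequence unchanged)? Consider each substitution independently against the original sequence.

Codon 1 (CTC, Leu): 3 synonymous substitutions.
Codon 2 (TTC, Phe): 1 synonymous substitution.
Total: 3 + 1 = 4.

4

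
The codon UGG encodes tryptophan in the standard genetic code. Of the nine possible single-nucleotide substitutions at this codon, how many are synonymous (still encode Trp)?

0

Position 1: none → 0 synonymous.
Position 2: none → 0 synonymous.
Position 3: none → 0 synonymous.
Total: 0 + 0 + 0 = 0.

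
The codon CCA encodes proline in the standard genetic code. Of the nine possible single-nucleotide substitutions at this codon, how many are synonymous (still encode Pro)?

Position 1: none → 0 synonymous.
Position 2: none → 0 synonymous.
Position 3: CCU, CCC, CCG → 3 synonymous.
Total: 0 + 0 + 3 = 3.

3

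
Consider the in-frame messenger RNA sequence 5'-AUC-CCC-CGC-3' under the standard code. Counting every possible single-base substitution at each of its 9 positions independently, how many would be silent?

Codon 1 (AUC, Ile): 2 synonymous substitutions.
Codon 2 (CCC, Pro): 3 synonymous substitutions.
Codon 3 (CGC, Arg): 3 synonymous substitutions.
Total: 2 + 3 + 3 = 8.

8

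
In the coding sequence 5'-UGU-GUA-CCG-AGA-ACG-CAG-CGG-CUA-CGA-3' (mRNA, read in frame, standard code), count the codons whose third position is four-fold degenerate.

Codon 1 UGU (Cys): third position 2-fold.
Codon 2 GUA (Val): third position 4-fold.
Codon 3 CCG (Pro): third position 4-fold.
Codon 4 AGA (Arg): third position 2-fold.
Codon 5 ACG (Thr): third position 4-fold.
Codon 6 CAG (Gln): third position 2-fold.
Codon 7 CGG (Arg): third position 4-fold.
Codon 8 CUA (Leu): third position 4-fold.
Codon 9 CGA (Arg): third position 4-fold.
Four-fold degenerate third positions: 6.

6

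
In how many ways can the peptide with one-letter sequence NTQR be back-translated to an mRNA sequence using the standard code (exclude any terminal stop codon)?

96

Asn: 2 codons.
Thr: 4 codons.
Gln: 2 codons.
Arg: 6 codons.
2 × 4 × 2 × 6 = 96.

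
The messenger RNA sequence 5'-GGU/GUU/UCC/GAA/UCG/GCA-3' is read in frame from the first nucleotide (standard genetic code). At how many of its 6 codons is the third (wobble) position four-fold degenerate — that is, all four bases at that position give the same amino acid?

Codon 1 GGU (Gly): third position 4-fold.
Codon 2 GUU (Val): third position 4-fold.
Codon 3 UCC (Ser): third position 4-fold.
Codon 4 GAA (Glu): third position 2-fold.
Codon 5 UCG (Ser): third position 4-fold.
Codon 6 GCA (Ala): third position 4-fold.
Four-fold degenerate third positions: 5.

5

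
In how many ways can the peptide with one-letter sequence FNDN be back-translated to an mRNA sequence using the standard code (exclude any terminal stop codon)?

16

Phe: 2 codons.
Asn: 2 codons.
Asp: 2 codons.
Asn: 2 codons.
2 × 2 × 2 × 2 = 16.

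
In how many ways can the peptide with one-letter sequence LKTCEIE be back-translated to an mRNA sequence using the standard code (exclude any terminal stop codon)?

1152

Leu: 6 codons.
Lys: 2 codons.
Thr: 4 codons.
Cys: 2 codons.
Glu: 2 codons.
Ile: 3 codons.
Glu: 2 codons.
6 × 2 × 4 × 2 × 2 × 3 × 2 = 1152.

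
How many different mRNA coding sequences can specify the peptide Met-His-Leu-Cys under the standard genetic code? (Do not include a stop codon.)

24

Met: 1 codon.
His: 2 codons.
Leu: 6 codons.
Cys: 2 codons.
1 × 2 × 6 × 2 = 24.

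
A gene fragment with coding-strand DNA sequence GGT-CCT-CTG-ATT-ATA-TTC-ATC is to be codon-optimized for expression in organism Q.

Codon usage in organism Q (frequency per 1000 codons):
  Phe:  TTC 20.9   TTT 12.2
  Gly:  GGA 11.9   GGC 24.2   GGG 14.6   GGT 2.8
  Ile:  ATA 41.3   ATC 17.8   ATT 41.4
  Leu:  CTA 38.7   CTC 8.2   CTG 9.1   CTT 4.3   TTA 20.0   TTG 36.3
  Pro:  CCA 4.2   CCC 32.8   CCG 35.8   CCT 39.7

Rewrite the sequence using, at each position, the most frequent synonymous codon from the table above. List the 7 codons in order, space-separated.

Codon 1 (Gly): best is GGC at 24.2.
Codon 2 (Pro): best is CCT at 39.7.
Codon 3 (Leu): best is CTA at 38.7.
Codon 4 (Ile): best is ATT at 41.4.
Codon 5 (Ile): best is ATT at 41.4.
Codon 6 (Phe): best is TTC at 20.9.
Codon 7 (Ile): best is ATT at 41.4.

GGC CCT CTA ATT ATT TTC ATT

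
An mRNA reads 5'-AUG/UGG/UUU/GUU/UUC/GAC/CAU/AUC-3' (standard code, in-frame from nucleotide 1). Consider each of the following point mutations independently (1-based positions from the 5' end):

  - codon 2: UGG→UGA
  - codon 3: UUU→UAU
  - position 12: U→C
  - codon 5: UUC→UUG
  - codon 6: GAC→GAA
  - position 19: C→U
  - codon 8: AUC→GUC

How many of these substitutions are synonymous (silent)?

Codon 2: UGG (Trp) → UGA (Stop) — nonsense.
Codon 3: UUU (Phe) → UAU (Tyr) — missense.
Codon 4: GUU (Val) → GUC (Val) — synonymous.
Codon 5: UUC (Phe) → UUG (Leu) — missense.
Codon 6: GAC (Asp) → GAA (Glu) — missense.
Codon 7: CAU (His) → UAU (Tyr) — missense.
Codon 8: AUC (Ile) → GUC (Val) — missense.
Synonymous: 1 of 7.

1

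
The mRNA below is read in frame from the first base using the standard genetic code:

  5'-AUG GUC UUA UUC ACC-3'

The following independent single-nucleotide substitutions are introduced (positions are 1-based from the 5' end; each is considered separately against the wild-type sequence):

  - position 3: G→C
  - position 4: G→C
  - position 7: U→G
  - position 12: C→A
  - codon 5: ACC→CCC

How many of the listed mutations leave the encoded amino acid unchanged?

0

Codon 1: AUG (Met) → AUC (Ile) — missense.
Codon 2: GUC (Val) → CUC (Leu) — missense.
Codon 3: UUA (Leu) → GUA (Val) — missense.
Codon 4: UUC (Phe) → UUA (Leu) — missense.
Codon 5: ACC (Thr) → CCC (Pro) — missense.
Synonymous: 0 of 5.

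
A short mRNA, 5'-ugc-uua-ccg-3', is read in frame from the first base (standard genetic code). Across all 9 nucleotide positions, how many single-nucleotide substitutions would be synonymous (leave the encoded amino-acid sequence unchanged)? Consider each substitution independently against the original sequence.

Codon 1 (UGC, Cys): 1 synonymous substitution.
Codon 2 (UUA, Leu): 2 synonymous substitutions.
Codon 3 (CCG, Pro): 3 synonymous substitutions.
Total: 1 + 2 + 3 = 6.

6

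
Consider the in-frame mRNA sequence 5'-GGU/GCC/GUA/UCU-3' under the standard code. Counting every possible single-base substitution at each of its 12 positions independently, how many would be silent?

12

Codon 1 (GGU, Gly): 3 synonymous substitutions.
Codon 2 (GCC, Ala): 3 synonymous substitutions.
Codon 3 (GUA, Val): 3 synonymous substitutions.
Codon 4 (UCU, Ser): 3 synonymous substitutions.
Total: 3 + 3 + 3 + 3 = 12.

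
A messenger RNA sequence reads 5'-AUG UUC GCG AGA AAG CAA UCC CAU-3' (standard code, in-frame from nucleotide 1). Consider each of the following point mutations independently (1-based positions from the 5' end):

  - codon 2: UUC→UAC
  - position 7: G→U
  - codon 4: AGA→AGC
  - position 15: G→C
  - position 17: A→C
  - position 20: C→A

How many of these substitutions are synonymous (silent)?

0

Codon 2: UUC (Phe) → UAC (Tyr) — missense.
Codon 3: GCG (Ala) → UCG (Ser) — missense.
Codon 4: AGA (Arg) → AGC (Ser) — missense.
Codon 5: AAG (Lys) → AAC (Asn) — missense.
Codon 6: CAA (Gln) → CCA (Pro) — missense.
Codon 7: UCC (Ser) → UAC (Tyr) — missense.
Synonymous: 0 of 6.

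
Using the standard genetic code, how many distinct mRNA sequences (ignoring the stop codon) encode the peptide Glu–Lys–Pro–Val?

Glu: 2 codons.
Lys: 2 codons.
Pro: 4 codons.
Val: 4 codons.
2 × 2 × 4 × 4 = 64.

64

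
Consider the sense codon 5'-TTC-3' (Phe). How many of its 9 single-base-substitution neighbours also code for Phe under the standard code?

Position 1: none → 0 synonymous.
Position 2: none → 0 synonymous.
Position 3: TTT → 1 synonymous.
Total: 0 + 0 + 1 = 1.

1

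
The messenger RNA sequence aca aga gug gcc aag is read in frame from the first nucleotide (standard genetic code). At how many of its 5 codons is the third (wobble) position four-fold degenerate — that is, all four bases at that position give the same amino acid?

3

Codon 1 ACA (Thr): third position 4-fold.
Codon 2 AGA (Arg): third position 2-fold.
Codon 3 GUG (Val): third position 4-fold.
Codon 4 GCC (Ala): third position 4-fold.
Codon 5 AAG (Lys): third position 2-fold.
Four-fold degenerate third positions: 3.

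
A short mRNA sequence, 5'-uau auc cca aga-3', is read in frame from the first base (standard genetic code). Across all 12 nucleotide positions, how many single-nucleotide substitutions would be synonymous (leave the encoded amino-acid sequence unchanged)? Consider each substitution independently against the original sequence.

Codon 1 (UAU, Tyr): 1 synonymous substitution.
Codon 2 (AUC, Ile): 2 synonymous substitutions.
Codon 3 (CCA, Pro): 3 synonymous substitutions.
Codon 4 (AGA, Arg): 2 synonymous substitutions.
Total: 1 + 2 + 3 + 2 = 8.

8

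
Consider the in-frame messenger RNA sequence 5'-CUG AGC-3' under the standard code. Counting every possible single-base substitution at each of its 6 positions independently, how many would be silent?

5

Codon 1 (CUG, Leu): 4 synonymous substitutions.
Codon 2 (AGC, Ser): 1 synonymous substitution.
Total: 4 + 1 = 5.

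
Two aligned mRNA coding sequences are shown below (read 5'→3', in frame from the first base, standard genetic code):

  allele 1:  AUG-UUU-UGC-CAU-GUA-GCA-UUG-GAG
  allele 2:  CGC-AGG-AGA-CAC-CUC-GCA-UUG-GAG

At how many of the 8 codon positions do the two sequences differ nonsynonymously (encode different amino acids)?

Codon 1: AUG Met / CGC Arg — nonsynonymous.
Codon 2: UUU Phe / AGG Arg — nonsynonymous.
Codon 3: UGC Cys / AGA Arg — nonsynonymous.
Codon 4: CAU His / CAC His — synonymous.
Codon 5: GUA Val / CUC Leu — nonsynonymous.
Codon 6: GCA Ala / GCA Ala — identical.
Codon 7: UUG Leu / UUG Leu — identical.
Codon 8: GAG Glu / GAG Glu — identical.
Nonsynonymous differences: 4.

4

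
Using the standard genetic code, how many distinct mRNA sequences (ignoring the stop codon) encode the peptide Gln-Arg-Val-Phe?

96

Gln: 2 codons.
Arg: 6 codons.
Val: 4 codons.
Phe: 2 codons.
2 × 6 × 4 × 2 = 96.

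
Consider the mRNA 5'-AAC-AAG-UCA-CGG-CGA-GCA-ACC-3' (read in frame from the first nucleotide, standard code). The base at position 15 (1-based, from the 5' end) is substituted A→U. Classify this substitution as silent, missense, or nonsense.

silent

Position 15 falls in codon 5: CGA → Arg.
After the substitution the codon is CGU → Arg.
Both encode Arg, so the change is synonymous.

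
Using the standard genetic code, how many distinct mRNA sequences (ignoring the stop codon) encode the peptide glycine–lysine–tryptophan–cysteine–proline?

Gly: 4 codons.
Lys: 2 codons.
Trp: 1 codon.
Cys: 2 codons.
Pro: 4 codons.
4 × 2 × 1 × 2 × 4 = 64.

64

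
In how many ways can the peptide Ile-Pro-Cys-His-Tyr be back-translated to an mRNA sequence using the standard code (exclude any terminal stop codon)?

Ile: 3 codons.
Pro: 4 codons.
Cys: 2 codons.
His: 2 codons.
Tyr: 2 codons.
3 × 4 × 2 × 2 × 2 = 96.

96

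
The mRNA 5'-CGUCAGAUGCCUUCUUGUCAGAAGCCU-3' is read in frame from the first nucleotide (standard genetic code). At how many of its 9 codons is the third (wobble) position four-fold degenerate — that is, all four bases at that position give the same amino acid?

Codon 1 CGU (Arg): third position 4-fold.
Codon 2 CAG (Gln): third position 2-fold.
Codon 3 AUG (Met): third position 1-fold.
Codon 4 CCU (Pro): third position 4-fold.
Codon 5 UCU (Ser): third position 4-fold.
Codon 6 UGU (Cys): third position 2-fold.
Codon 7 CAG (Gln): third position 2-fold.
Codon 8 AAG (Lys): third position 2-fold.
Codon 9 CCU (Pro): third position 4-fold.
Four-fold degenerate third positions: 4.

4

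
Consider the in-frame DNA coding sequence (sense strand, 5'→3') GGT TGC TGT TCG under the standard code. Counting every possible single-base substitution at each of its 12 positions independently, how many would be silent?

Codon 1 (GGT, Gly): 3 synonymous substitutions.
Codon 2 (TGC, Cys): 1 synonymous substitution.
Codon 3 (TGT, Cys): 1 synonymous substitution.
Codon 4 (TCG, Ser): 3 synonymous substitutions.
Total: 3 + 1 + 1 + 3 = 8.

8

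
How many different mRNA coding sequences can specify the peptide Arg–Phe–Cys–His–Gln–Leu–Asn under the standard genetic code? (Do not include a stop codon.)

Arg: 6 codons.
Phe: 2 codons.
Cys: 2 codons.
His: 2 codons.
Gln: 2 codons.
Leu: 6 codons.
Asn: 2 codons.
6 × 2 × 2 × 2 × 2 × 6 × 2 = 1152.

1152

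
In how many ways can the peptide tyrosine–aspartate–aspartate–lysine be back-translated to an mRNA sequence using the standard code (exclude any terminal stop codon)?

Tyr: 2 codons.
Asp: 2 codons.
Asp: 2 codons.
Lys: 2 codons.
2 × 2 × 2 × 2 = 16.

16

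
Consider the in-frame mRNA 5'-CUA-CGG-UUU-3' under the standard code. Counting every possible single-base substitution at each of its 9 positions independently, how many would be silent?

Codon 1 (CUA, Leu): 4 synonymous substitutions.
Codon 2 (CGG, Arg): 4 synonymous substitutions.
Codon 3 (UUU, Phe): 1 synonymous substitution.
Total: 4 + 4 + 1 = 9.

9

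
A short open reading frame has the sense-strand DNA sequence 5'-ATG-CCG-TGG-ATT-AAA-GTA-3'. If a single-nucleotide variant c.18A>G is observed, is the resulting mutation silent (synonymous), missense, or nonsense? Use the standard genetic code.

silent

Position 18 falls in codon 6: GTA → Val.
After the substitution the codon is GTG → Val.
Both encode Val, so the change is synonymous.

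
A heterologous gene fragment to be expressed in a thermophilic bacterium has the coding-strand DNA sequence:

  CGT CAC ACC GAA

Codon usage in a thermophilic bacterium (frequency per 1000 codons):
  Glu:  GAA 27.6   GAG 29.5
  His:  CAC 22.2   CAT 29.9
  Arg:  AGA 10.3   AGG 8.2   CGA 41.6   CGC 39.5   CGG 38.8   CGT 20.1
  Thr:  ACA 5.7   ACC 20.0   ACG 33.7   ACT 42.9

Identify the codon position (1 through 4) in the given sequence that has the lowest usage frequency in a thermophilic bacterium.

Codon 1 CGT (Arg): 20.1 per 1000.
Codon 2 CAC (His): 22.2 per 1000.
Codon 3 ACC (Thr): 20.0 per 1000.
Codon 4 GAA (Glu): 27.6 per 1000.
Lowest frequency is 20.0 at codon 3.

3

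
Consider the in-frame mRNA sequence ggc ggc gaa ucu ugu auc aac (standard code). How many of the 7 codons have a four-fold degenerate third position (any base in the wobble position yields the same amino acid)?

Codon 1 GGC (Gly): third position 4-fold.
Codon 2 GGC (Gly): third position 4-fold.
Codon 3 GAA (Glu): third position 2-fold.
Codon 4 UCU (Ser): third position 4-fold.
Codon 5 UGU (Cys): third position 2-fold.
Codon 6 AUC (Ile): third position 3-fold.
Codon 7 AAC (Asn): third position 2-fold.
Four-fold degenerate third positions: 3.

3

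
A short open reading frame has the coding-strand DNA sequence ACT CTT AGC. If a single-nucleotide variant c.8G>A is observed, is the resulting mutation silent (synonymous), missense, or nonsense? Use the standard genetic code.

Position 8 falls in codon 3: AGC → Ser.
After the substitution the codon is AAC → Asn.
Ser ≠ Asn, so this is a missense mutation.

missense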